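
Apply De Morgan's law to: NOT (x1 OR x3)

NOT x1 AND NOT x3
De Morgan's: NOT(OR of terms) = AND of negations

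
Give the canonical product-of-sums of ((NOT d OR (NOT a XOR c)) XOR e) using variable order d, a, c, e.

ΠM(1, 3, 5, 7, 9, 10, 12, 15) = (d OR a OR c OR NOT e) AND (d OR a OR NOT c OR NOT e) AND (d OR NOT a OR c OR NOT e) AND (d OR NOT a OR NOT c OR NOT e) AND (NOT d OR a OR c OR NOT e) AND (NOT d OR a OR NOT c OR e) AND (NOT d OR NOT a OR c OR e) AND (NOT d OR NOT a OR NOT c OR NOT e)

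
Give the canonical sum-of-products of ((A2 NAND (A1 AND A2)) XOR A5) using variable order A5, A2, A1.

Σm(0, 1, 2, 7) = (NOT A5 AND NOT A2 AND NOT A1) OR (NOT A5 AND NOT A2 AND A1) OR (NOT A5 AND A2 AND NOT A1) OR (A5 AND A2 AND A1)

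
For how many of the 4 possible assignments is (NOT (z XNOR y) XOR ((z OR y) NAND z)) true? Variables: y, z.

Satisfying assignments: (0,0), (0,1)
Count: 2 out of 4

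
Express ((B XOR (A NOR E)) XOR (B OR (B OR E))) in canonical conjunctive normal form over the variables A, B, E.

(A OR NOT B OR NOT E) AND (NOT A OR B OR E) AND (NOT A OR NOT B OR E) AND (NOT A OR NOT B OR NOT E)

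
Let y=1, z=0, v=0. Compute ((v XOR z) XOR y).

Substituting: ((0 XOR 0) XOR 1)
= 1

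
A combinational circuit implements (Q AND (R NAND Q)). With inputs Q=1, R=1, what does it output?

Substituting: (1 AND (1 NAND 1))
= 0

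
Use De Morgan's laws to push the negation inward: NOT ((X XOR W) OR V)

NOT (X XOR W) AND NOT V
De Morgan's: NOT(OR of terms) = AND of negations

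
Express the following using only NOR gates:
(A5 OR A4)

((A5 NOR A4) NOR (A5 NOR A4))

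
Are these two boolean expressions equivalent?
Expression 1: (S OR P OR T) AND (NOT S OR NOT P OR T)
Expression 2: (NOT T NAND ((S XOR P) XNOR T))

Yes, they are equivalent — the two output columns agree on all 8 assignments:
S | P | T | Expression 1 | Expression 2
---------------------------------------
0 | 0 | 0 | 0 | 0
0 | 0 | 1 | 1 | 1
0 | 1 | 0 | 1 | 1
0 | 1 | 1 | 1 | 1
1 | 0 | 0 | 1 | 1
1 | 0 | 1 | 1 | 1
1 | 1 | 0 | 0 | 0
1 | 1 | 1 | 1 | 1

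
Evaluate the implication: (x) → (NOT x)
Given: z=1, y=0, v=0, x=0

Antecedent (x) = 0; consequent (NOT x) = 1.
0 → 1 = 1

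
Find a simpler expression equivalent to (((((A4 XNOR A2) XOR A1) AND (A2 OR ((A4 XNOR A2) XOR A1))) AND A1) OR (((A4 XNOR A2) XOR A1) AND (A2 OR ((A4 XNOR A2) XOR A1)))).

By absorption (E OR (E AND v) = E) then absorption (E AND (E OR v) = E):
= ((A4 XNOR A2) XOR A1)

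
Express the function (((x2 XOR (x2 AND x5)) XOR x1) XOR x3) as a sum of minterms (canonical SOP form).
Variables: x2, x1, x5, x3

Σm(1, 3, 4, 6, 8, 11, 13, 14) = (NOT x2 AND NOT x1 AND NOT x5 AND x3) OR (NOT x2 AND NOT x1 AND x5 AND x3) OR (NOT x2 AND x1 AND NOT x5 AND NOT x3) OR (NOT x2 AND x1 AND x5 AND NOT x3) OR (x2 AND NOT x1 AND NOT x5 AND NOT x3) OR (x2 AND NOT x1 AND x5 AND x3) OR (x2 AND x1 AND NOT x5 AND x3) OR (x2 AND x1 AND x5 AND NOT x3)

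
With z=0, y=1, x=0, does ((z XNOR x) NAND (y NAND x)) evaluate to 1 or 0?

Substituting: ((0 XNOR 0) NAND (1 NAND 0))
= 0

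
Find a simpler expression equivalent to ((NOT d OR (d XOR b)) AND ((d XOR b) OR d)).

By distribution ((E OR v) AND (E OR NOT v) = E):
= (d XOR b)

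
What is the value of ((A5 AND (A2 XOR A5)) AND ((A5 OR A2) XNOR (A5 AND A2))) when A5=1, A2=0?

Substituting: ((1 AND (0 XOR 1)) AND ((1 OR 0) XNOR (1 AND 0)))
= 0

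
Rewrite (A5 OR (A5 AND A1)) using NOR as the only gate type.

((A5 NOR ((A5 NOR A5) NOR (A1 NOR A1))) NOR (A5 NOR ((A5 NOR A5) NOR (A1 NOR A1))))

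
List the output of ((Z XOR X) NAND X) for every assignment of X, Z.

X | Z | Output
--------------
0 | 0 | 1
0 | 1 | 1
1 | 0 | 0
1 | 1 | 1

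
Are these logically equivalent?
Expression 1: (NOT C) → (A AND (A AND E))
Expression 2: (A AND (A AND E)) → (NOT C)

No, Converse is not equivalent to original (counterexample: A=0, C=0, E=0)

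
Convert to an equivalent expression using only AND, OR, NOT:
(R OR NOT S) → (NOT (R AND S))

NOT (R OR NOT S) OR (NOT (R AND S))
(Implication elimination: A → B = NOT A OR B)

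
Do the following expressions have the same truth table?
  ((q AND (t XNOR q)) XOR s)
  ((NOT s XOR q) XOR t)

No. Counterexample: with s=0, q=0, t=0, Expression 1 = 0 but Expression 2 = 1.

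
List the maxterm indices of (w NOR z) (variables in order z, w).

ΠM(1, 2, 3) = (z OR NOT w) AND (NOT z OR w) AND (NOT z OR NOT w)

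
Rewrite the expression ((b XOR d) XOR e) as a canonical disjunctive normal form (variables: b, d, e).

(NOT b AND NOT d AND e) OR (NOT b AND d AND NOT e) OR (b AND NOT d AND NOT e) OR (b AND d AND e)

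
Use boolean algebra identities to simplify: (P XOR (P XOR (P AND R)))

By XOR self-cancellation ((E XOR v) XOR v = E):
= (P AND R)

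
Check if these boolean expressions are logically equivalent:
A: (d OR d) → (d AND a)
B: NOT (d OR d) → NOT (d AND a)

No, Inverse is not equivalent to original (counterexample: a=0, d=1)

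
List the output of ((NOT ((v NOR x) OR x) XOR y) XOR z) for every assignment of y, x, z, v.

y | x | z | v | Output
----------------------
0 | 0 | 0 | 0 | 0
0 | 0 | 0 | 1 | 1
0 | 0 | 1 | 0 | 1
0 | 0 | 1 | 1 | 0
0 | 1 | 0 | 0 | 0
0 | 1 | 0 | 1 | 0
0 | 1 | 1 | 0 | 1
0 | 1 | 1 | 1 | 1
1 | 0 | 0 | 0 | 1
1 | 0 | 0 | 1 | 0
1 | 0 | 1 | 0 | 0
1 | 0 | 1 | 1 | 1
1 | 1 | 0 | 0 | 1
1 | 1 | 0 | 1 | 1
1 | 1 | 1 | 0 | 0
1 | 1 | 1 | 1 | 0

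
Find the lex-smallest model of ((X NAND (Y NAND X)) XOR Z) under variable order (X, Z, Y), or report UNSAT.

X=0, Z=0, Y=0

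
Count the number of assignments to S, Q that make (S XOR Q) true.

Satisfying assignments: (0,1), (1,0)
Count: 2 out of 4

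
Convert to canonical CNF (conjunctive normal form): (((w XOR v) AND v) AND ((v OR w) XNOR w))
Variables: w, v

(w OR v) AND (w OR NOT v) AND (NOT w OR v) AND (NOT w OR NOT v)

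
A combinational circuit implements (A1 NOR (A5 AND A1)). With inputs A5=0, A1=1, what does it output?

Substituting: (1 NOR (0 AND 1))
= 0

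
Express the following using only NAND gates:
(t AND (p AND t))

((t NAND ((p NAND t) NAND (p NAND t))) NAND (t NAND ((p NAND t) NAND (p NAND t))))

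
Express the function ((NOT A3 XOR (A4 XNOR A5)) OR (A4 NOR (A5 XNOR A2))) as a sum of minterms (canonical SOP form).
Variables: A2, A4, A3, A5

Σm(1, 2, 3, 4, 7, 8, 9, 10, 12, 15) = (NOT A2 AND NOT A4 AND NOT A3 AND A5) OR (NOT A2 AND NOT A4 AND A3 AND NOT A5) OR (NOT A2 AND NOT A4 AND A3 AND A5) OR (NOT A2 AND A4 AND NOT A3 AND NOT A5) OR (NOT A2 AND A4 AND A3 AND A5) OR (A2 AND NOT A4 AND NOT A3 AND NOT A5) OR (A2 AND NOT A4 AND NOT A3 AND A5) OR (A2 AND NOT A4 AND A3 AND NOT A5) OR (A2 AND A4 AND NOT A3 AND NOT A5) OR (A2 AND A4 AND A3 AND A5)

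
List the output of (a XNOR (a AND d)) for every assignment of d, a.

d | a | Output
--------------
0 | 0 | 1
0 | 1 | 0
1 | 0 | 1
1 | 1 | 1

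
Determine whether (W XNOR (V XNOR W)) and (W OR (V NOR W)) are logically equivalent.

No. Counterexample: with W=0, V=0, Expression 1 = 0 but Expression 2 = 1.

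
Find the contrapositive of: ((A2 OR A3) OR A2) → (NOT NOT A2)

Contrapositive: NOT A2 → NOT ((A2 OR A3) OR A2)
Note: A statement and its contrapositive are logically equivalent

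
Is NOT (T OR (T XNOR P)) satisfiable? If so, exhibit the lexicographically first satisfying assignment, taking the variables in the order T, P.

T=0, P=1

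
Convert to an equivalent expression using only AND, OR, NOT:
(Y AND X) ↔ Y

((Y AND X) AND Y) OR (NOT (Y AND X) AND NOT Y)
(Biconditional = both true or both false)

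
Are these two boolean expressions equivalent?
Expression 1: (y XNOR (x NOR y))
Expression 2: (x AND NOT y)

Yes, they are equivalent — the two output columns agree on all 4 assignments:
x | y | Expression 1 | Expression 2
-----------------------------------
0 | 0 | 0 | 0
0 | 1 | 0 | 0
1 | 0 | 1 | 1
1 | 1 | 0 | 0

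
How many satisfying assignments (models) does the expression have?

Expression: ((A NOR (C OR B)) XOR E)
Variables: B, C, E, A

Satisfying assignments: (0,0,0,0), (0,0,1,1), (0,1,1,0), (0,1,1,1), (1,0,1,0), (1,0,1,1), (1,1,1,0), (1,1,1,1)
Count: 8 out of 16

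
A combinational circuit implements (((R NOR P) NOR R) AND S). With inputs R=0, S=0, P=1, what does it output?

Substituting: (((0 NOR 1) NOR 0) AND 0)
= 0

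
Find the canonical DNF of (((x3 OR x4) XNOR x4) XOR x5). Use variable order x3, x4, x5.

(NOT x3 AND NOT x4 AND NOT x5) OR (NOT x3 AND x4 AND NOT x5) OR (x3 AND NOT x4 AND x5) OR (x3 AND x4 AND NOT x5)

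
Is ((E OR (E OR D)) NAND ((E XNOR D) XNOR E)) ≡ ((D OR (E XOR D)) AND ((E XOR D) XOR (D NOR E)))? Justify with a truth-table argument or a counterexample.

No. Counterexample: with E=0, D=0, Expression 1 = 1 but Expression 2 = 0.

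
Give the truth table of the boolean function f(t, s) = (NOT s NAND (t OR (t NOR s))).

t | s | Output
--------------
0 | 0 | 0
0 | 1 | 1
1 | 0 | 0
1 | 1 | 1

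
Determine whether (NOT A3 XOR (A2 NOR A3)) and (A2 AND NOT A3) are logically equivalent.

Yes, they are equivalent — the two output columns agree on all 4 assignments:
A2 | A3 | Expression 1 | Expression 2
-------------------------------------
0 | 0 | 0 | 0
0 | 1 | 0 | 0
1 | 0 | 1 | 1
1 | 1 | 0 | 0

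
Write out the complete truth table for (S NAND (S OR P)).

S | P | Output
--------------
0 | 0 | 1
0 | 1 | 1
1 | 0 | 0
1 | 1 | 0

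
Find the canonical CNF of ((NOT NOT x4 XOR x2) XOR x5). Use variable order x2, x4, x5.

(x2 OR x4 OR x5) AND (x2 OR NOT x4 OR NOT x5) AND (NOT x2 OR x4 OR NOT x5) AND (NOT x2 OR NOT x4 OR x5)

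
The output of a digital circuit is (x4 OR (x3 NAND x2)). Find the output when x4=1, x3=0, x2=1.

Substituting: (1 OR (0 NAND 1))
= 1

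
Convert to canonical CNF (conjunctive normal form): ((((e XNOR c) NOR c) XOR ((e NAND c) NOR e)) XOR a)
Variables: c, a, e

(c OR a OR e) AND (c OR NOT a OR NOT e) AND (NOT c OR a OR e) AND (NOT c OR a OR NOT e)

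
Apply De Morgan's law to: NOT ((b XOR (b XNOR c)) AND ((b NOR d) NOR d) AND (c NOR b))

NOT (b XOR (b XNOR c)) OR NOT ((b NOR d) NOR d) OR NOT (c NOR b)
De Morgan's: NOT(AND of terms) = OR of negations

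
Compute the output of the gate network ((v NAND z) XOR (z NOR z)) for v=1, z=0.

Substituting: ((1 NAND 0) XOR (0 NOR 0))
= 0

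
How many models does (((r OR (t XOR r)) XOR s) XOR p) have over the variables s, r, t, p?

Satisfying assignments: (0,0,0,1), (0,0,1,0), (0,1,0,0), (0,1,1,0), (1,0,0,0), (1,0,1,1), (1,1,0,1), (1,1,1,1)
Count: 8 out of 16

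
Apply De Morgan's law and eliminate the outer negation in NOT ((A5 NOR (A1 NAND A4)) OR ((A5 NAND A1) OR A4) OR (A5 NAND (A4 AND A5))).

NOT (A5 NOR (A1 NAND A4)) AND NOT ((A5 NAND A1) OR A4) AND NOT (A5 NAND (A4 AND A5))
De Morgan's: NOT(OR of terms) = AND of negations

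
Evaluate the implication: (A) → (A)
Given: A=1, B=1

Antecedent (A) = 1; consequent (A) = 1.
1 → 1 = 1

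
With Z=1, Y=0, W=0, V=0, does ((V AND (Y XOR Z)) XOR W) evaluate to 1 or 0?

Substituting: ((0 AND (0 XOR 1)) XOR 0)
= 0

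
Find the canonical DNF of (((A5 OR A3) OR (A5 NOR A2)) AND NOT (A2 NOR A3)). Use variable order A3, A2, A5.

(NOT A3 AND A2 AND A5) OR (A3 AND NOT A2 AND NOT A5) OR (A3 AND NOT A2 AND A5) OR (A3 AND A2 AND NOT A5) OR (A3 AND A2 AND A5)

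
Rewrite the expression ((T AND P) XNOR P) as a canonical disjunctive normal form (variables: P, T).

(NOT P AND NOT T) OR (NOT P AND T) OR (P AND T)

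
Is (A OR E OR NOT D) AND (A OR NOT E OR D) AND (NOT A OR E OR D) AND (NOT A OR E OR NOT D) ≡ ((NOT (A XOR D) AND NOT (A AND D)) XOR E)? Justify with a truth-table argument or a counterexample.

Yes, they are equivalent — the two output columns agree on all 8 assignments:
A | E | D | Expression 1 | Expression 2
---------------------------------------
0 | 0 | 0 | 1 | 1
0 | 0 | 1 | 0 | 0
0 | 1 | 0 | 0 | 0
0 | 1 | 1 | 1 | 1
1 | 0 | 0 | 0 | 0
1 | 0 | 1 | 0 | 0
1 | 1 | 0 | 1 | 1
1 | 1 | 1 | 1 | 1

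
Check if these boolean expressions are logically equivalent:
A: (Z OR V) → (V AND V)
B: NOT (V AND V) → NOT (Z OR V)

Yes, Contrapositive is always equivalent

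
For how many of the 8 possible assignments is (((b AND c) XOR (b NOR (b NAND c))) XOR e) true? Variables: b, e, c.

Satisfying assignments: (0,1,0), (0,1,1), (1,0,1), (1,1,0)
Count: 4 out of 8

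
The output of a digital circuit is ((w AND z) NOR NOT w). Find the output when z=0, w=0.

Substituting: ((0 AND 0) NOR NOT 0)
= 0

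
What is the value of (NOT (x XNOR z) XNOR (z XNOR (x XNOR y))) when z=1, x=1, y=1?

Substituting: (NOT (1 XNOR 1) XNOR (1 XNOR (1 XNOR 1)))
= 0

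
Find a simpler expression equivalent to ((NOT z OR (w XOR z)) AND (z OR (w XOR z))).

By distribution ((E OR v) AND (E OR NOT v) = E):
= (w XOR z)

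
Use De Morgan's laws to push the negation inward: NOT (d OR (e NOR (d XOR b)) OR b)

NOT d AND NOT (e NOR (d XOR b)) AND NOT b
De Morgan's: NOT(OR of terms) = AND of negations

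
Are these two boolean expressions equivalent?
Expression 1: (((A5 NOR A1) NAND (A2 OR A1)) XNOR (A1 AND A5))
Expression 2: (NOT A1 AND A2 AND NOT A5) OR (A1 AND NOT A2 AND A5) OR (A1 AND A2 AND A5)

Yes, they are equivalent — the two output columns agree on all 8 assignments:
A1 | A2 | A5 | Expression 1 | Expression 2
------------------------------------------
0 | 0 | 0 | 0 | 0
0 | 0 | 1 | 0 | 0
0 | 1 | 0 | 1 | 1
0 | 1 | 1 | 0 | 0
1 | 0 | 0 | 0 | 0
1 | 0 | 1 | 1 | 1
1 | 1 | 0 | 0 | 0
1 | 1 | 1 | 1 | 1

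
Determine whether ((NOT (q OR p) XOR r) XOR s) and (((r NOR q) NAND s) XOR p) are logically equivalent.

No. Counterexample: with r=0, p=0, q=1, s=0, Expression 1 = 0 but Expression 2 = 1.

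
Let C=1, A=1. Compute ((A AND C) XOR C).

Substituting: ((1 AND 1) XOR 1)
= 0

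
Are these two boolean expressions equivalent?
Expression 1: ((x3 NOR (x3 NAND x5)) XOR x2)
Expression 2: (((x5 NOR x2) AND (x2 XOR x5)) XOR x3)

No. Counterexample: with x2=0, x5=0, x3=1, Expression 1 = 0 but Expression 2 = 1.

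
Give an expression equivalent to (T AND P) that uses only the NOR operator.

((T NOR T) NOR (P NOR P))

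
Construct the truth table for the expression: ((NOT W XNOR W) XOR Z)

Z | W | Output
--------------
0 | 0 | 0
0 | 1 | 0
1 | 0 | 1
1 | 1 | 1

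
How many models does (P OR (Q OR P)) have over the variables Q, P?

Satisfying assignments: (0,1), (1,0), (1,1)
Count: 3 out of 4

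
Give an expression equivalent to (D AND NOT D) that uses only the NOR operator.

((D NOR D) NOR ((D NOR D) NOR (D NOR D)))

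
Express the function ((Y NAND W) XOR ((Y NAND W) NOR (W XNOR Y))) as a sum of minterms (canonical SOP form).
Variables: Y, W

Σm(0, 1, 2) = (NOT Y AND NOT W) OR (NOT Y AND W) OR (Y AND NOT W)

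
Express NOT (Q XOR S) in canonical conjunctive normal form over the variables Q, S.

(Q OR NOT S) AND (NOT Q OR S)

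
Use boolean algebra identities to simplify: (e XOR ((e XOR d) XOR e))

By XOR self-cancellation ((E XOR v) XOR v = E):
= (e XOR d)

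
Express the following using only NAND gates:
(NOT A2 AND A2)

(((A2 NAND A2) NAND A2) NAND ((A2 NAND A2) NAND A2))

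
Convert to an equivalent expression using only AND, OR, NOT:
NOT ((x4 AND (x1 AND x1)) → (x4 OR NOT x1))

(x4 AND (x1 AND x1)) AND NOT (x4 OR NOT x1)
(Negated implication: NOT(A → B) = A AND NOT B)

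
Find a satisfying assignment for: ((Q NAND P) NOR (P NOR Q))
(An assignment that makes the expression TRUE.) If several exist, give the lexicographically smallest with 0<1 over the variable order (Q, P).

Q=1, P=1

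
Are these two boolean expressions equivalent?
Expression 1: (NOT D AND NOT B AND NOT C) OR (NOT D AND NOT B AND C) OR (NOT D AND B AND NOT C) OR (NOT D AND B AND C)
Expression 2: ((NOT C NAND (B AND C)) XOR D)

Yes, they are equivalent — the two output columns agree on all 8 assignments:
D | B | C | Expression 1 | Expression 2
---------------------------------------
0 | 0 | 0 | 1 | 1
0 | 0 | 1 | 1 | 1
0 | 1 | 0 | 1 | 1
0 | 1 | 1 | 1 | 1
1 | 0 | 0 | 0 | 0
1 | 0 | 1 | 0 | 0
1 | 1 | 0 | 0 | 0
1 | 1 | 1 | 0 | 0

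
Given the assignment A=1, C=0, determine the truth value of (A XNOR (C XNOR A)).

Substituting: (1 XNOR (0 XNOR 1))
= 0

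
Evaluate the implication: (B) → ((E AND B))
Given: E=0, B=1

Antecedent (B) = 1; consequent ((E AND B)) = 0.
1 → 0 = 0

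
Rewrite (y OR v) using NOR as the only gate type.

((y NOR v) NOR (y NOR v))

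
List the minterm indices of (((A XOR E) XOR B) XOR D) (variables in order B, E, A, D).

Σm(1, 2, 4, 7, 8, 11, 13, 14) = (NOT B AND NOT E AND NOT A AND D) OR (NOT B AND NOT E AND A AND NOT D) OR (NOT B AND E AND NOT A AND NOT D) OR (NOT B AND E AND A AND D) OR (B AND NOT E AND NOT A AND NOT D) OR (B AND NOT E AND A AND D) OR (B AND E AND NOT A AND D) OR (B AND E AND A AND NOT D)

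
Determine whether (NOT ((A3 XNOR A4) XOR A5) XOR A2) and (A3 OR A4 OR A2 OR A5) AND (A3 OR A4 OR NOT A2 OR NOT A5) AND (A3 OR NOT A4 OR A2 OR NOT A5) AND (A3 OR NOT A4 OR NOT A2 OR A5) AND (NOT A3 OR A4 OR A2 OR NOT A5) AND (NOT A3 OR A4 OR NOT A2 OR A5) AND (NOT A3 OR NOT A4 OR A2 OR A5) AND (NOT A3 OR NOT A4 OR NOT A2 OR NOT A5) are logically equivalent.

Yes, they are equivalent — the two output columns agree on all 16 assignments:
A3 | A4 | A2 | A5 | Expression 1 | Expression 2
-----------------------------------------------
0 | 0 | 0 | 0 | 0 | 0
0 | 0 | 0 | 1 | 1 | 1
0 | 0 | 1 | 0 | 1 | 1
0 | 0 | 1 | 1 | 0 | 0
0 | 1 | 0 | 0 | 1 | 1
0 | 1 | 0 | 1 | 0 | 0
0 | 1 | 1 | 0 | 0 | 0
0 | 1 | 1 | 1 | 1 | 1
1 | 0 | 0 | 0 | 1 | 1
1 | 0 | 0 | 1 | 0 | 0
1 | 0 | 1 | 0 | 0 | 0
1 | 0 | 1 | 1 | 1 | 1
1 | 1 | 0 | 0 | 0 | 0
1 | 1 | 0 | 1 | 1 | 1
1 | 1 | 1 | 0 | 1 | 1
1 | 1 | 1 | 1 | 0 | 0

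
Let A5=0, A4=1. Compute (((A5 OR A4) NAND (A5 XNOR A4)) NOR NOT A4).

Substituting: (((0 OR 1) NAND (0 XNOR 1)) NOR NOT 1)
= 0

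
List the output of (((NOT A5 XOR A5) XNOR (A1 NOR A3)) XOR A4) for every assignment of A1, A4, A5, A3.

A1 | A4 | A5 | A3 | Output
--------------------------
0 | 0 | 0 | 0 | 1
0 | 0 | 0 | 1 | 0
0 | 0 | 1 | 0 | 1
0 | 0 | 1 | 1 | 0
0 | 1 | 0 | 0 | 0
0 | 1 | 0 | 1 | 1
0 | 1 | 1 | 0 | 0
0 | 1 | 1 | 1 | 1
1 | 0 | 0 | 0 | 0
1 | 0 | 0 | 1 | 0
1 | 0 | 1 | 0 | 0
1 | 0 | 1 | 1 | 0
1 | 1 | 0 | 0 | 1
1 | 1 | 0 | 1 | 1
1 | 1 | 1 | 0 | 1
1 | 1 | 1 | 1 | 1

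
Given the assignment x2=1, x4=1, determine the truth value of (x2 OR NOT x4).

Substituting: (1 OR NOT 1)
= 1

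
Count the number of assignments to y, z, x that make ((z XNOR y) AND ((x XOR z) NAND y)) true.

Satisfying assignments: (0,0,0), (0,0,1), (1,1,1)
Count: 3 out of 8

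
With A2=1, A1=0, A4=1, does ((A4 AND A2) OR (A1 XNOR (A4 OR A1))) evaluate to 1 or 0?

Substituting: ((1 AND 1) OR (0 XNOR (1 OR 0)))
= 1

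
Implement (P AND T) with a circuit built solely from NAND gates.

((P NAND T) NAND (P NAND T))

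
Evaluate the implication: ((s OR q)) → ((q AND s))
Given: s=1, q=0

Antecedent ((s OR q)) = 1; consequent ((q AND s)) = 0.
1 → 0 = 0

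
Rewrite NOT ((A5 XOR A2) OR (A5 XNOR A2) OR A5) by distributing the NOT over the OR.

NOT (A5 XOR A2) AND NOT (A5 XNOR A2) AND NOT A5
De Morgan's: NOT(OR of terms) = AND of negations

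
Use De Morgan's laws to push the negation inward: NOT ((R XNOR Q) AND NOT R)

NOT (R XNOR Q) OR R
De Morgan's: NOT(AND of terms) = OR of negations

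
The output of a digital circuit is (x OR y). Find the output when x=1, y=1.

Substituting: (1 OR 1)
= 1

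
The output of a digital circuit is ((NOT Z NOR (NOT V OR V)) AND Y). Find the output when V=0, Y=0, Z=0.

Substituting: ((NOT 0 NOR (NOT 0 OR 0)) AND 0)
= 0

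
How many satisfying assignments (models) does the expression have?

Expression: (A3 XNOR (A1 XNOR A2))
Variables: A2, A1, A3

Satisfying assignments: (0,0,1), (0,1,0), (1,0,0), (1,1,1)
Count: 4 out of 8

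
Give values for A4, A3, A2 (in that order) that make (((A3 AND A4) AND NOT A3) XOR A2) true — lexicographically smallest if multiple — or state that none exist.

A4=0, A3=0, A2=1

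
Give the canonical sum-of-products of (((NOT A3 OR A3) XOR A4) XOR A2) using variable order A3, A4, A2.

Σm(0, 3, 4, 7) = (NOT A3 AND NOT A4 AND NOT A2) OR (NOT A3 AND A4 AND A2) OR (A3 AND NOT A4 AND NOT A2) OR (A3 AND A4 AND A2)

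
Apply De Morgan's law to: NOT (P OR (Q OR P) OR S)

NOT P AND NOT (Q OR P) AND NOT S
De Morgan's: NOT(OR of terms) = AND of negations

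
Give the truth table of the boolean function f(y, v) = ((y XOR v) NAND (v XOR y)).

y | v | Output
--------------
0 | 0 | 1
0 | 1 | 0
1 | 0 | 0
1 | 1 | 1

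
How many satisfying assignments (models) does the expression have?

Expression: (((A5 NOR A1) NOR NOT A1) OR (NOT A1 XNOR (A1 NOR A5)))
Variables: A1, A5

Satisfying assignments: (0,0), (1,0), (1,1)
Count: 3 out of 4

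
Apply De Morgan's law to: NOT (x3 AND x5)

NOT x3 OR NOT x5
De Morgan's: NOT(AND of terms) = OR of negations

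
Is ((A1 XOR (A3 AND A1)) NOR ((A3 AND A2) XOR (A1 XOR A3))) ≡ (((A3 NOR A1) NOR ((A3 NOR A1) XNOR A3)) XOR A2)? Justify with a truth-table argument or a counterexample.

No. Counterexample: with A2=0, A3=0, A1=0, Expression 1 = 1 but Expression 2 = 0.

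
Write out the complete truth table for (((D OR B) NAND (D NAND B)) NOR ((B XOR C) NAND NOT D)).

C | D | B | Output
------------------
0 | 0 | 0 | 0
0 | 0 | 1 | 1
0 | 1 | 0 | 0
0 | 1 | 1 | 0
1 | 0 | 0 | 0
1 | 0 | 1 | 0
1 | 1 | 0 | 0
1 | 1 | 1 | 0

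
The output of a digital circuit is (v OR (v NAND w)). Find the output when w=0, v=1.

Substituting: (1 OR (1 NAND 0))
= 1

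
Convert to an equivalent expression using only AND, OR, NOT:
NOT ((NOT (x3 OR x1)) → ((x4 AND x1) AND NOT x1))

(NOT (x3 OR x1)) AND NOT ((x4 AND x1) AND NOT x1)
(Negated implication: NOT(A → B) = A AND NOT B)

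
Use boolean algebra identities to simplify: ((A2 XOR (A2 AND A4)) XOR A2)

By XOR self-cancellation ((E XOR v) XOR v = E):
= (A2 AND A4)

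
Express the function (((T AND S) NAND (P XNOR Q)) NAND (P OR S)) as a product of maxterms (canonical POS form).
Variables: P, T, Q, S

ΠM(1, 3, 7, 8, 9, 10, 11, 12, 13, 14) = (P OR T OR Q OR NOT S) AND (P OR T OR NOT Q OR NOT S) AND (P OR NOT T OR NOT Q OR NOT S) AND (NOT P OR T OR Q OR S) AND (NOT P OR T OR Q OR NOT S) AND (NOT P OR T OR NOT Q OR S) AND (NOT P OR T OR NOT Q OR NOT S) AND (NOT P OR NOT T OR Q OR S) AND (NOT P OR NOT T OR Q OR NOT S) AND (NOT P OR NOT T OR NOT Q OR S)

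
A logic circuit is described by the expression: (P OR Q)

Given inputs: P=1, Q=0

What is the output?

Substituting: (1 OR 0)
= 1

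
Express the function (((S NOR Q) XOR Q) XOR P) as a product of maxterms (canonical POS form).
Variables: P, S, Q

ΠM(2, 4, 5, 7) = (P OR NOT S OR Q) AND (NOT P OR S OR Q) AND (NOT P OR S OR NOT Q) AND (NOT P OR NOT S OR NOT Q)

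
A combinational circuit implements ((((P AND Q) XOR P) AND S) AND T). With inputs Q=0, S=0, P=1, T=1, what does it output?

Substituting: ((((1 AND 0) XOR 1) AND 0) AND 1)
= 0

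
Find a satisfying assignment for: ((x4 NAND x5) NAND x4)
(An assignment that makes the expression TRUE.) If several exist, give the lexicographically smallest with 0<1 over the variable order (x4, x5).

x4=0, x5=0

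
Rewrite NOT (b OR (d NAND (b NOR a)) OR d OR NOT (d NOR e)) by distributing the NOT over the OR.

NOT b AND NOT (d NAND (b NOR a)) AND NOT d AND (d NOR e)
De Morgan's: NOT(OR of terms) = AND of negations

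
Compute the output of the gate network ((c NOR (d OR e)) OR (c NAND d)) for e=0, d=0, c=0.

Substituting: ((0 NOR (0 OR 0)) OR (0 NAND 0))
= 1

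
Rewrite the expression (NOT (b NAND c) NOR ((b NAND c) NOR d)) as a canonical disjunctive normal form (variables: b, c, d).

(NOT b AND NOT c AND NOT d) OR (NOT b AND NOT c AND d) OR (NOT b AND c AND NOT d) OR (NOT b AND c AND d) OR (b AND NOT c AND NOT d) OR (b AND NOT c AND d)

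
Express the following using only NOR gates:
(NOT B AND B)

(((B NOR B) NOR (B NOR B)) NOR (B NOR B))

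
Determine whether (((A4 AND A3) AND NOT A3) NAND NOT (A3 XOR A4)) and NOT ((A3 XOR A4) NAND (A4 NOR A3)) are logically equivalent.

No. Counterexample: with A4=0, A3=0, Expression 1 = 1 but Expression 2 = 0.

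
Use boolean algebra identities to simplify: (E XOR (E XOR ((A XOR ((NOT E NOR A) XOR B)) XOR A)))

By XOR self-cancellation ((E XOR v) XOR v = E) then XOR self-cancellation ((E XOR v) XOR v = E):
= ((NOT E NOR A) XOR B)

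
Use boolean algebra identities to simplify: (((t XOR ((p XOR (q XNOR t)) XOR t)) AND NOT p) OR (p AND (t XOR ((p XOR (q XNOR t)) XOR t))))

By distribution ((E AND v) OR (E AND NOT v) = E) then XOR self-cancellation ((E XOR v) XOR v = E):
= (p XOR (q XNOR t))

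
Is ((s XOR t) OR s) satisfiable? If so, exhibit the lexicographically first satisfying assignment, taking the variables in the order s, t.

s=0, t=1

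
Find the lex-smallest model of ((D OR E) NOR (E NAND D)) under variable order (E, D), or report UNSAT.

UNSATISFIABLE - no assignment makes this expression true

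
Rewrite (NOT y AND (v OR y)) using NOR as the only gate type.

(((y NOR y) NOR (y NOR y)) NOR (((v NOR y) NOR (v NOR y)) NOR ((v NOR y) NOR (v NOR y))))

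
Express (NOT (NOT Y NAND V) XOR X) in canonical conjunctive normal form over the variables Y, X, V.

(Y OR X OR V) AND (Y OR NOT X OR NOT V) AND (NOT Y OR X OR V) AND (NOT Y OR X OR NOT V)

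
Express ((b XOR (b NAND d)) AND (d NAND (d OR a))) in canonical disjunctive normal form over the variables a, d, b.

(NOT a AND NOT d AND NOT b) OR (a AND NOT d AND NOT b)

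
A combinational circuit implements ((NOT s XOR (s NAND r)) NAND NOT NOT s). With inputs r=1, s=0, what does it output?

Substituting: ((NOT 0 XOR (0 NAND 1)) NAND NOT NOT 0)
= 1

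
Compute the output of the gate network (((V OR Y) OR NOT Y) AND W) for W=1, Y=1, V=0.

Substituting: (((0 OR 1) OR NOT 1) AND 1)
= 1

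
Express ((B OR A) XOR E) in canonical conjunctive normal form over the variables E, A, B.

(E OR A OR B) AND (NOT E OR A OR NOT B) AND (NOT E OR NOT A OR B) AND (NOT E OR NOT A OR NOT B)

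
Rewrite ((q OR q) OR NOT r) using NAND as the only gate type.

((((q NAND q) NAND (q NAND q)) NAND ((q NAND q) NAND (q NAND q))) NAND ((r NAND r) NAND (r NAND r)))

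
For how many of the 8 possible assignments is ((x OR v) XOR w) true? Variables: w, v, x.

Satisfying assignments: (0,0,1), (0,1,0), (0,1,1), (1,0,0)
Count: 4 out of 8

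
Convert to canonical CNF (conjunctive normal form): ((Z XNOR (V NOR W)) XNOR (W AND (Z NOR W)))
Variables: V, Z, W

(V OR Z OR NOT W) AND (V OR NOT Z OR W) AND (NOT V OR Z OR W) AND (NOT V OR Z OR NOT W)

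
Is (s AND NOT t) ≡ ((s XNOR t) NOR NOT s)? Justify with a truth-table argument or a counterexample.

Yes, they are equivalent — the two output columns agree on all 4 assignments:
s | t | Expression 1 | Expression 2
-----------------------------------
0 | 0 | 0 | 0
0 | 1 | 0 | 0
1 | 0 | 1 | 1
1 | 1 | 0 | 0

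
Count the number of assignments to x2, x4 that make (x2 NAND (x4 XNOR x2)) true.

Satisfying assignments: (0,0), (0,1), (1,0)
Count: 3 out of 4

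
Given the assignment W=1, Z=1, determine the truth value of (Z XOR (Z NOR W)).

Substituting: (1 XOR (1 NOR 1))
= 1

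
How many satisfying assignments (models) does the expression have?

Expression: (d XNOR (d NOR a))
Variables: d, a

Satisfying assignments: (0,1)
Count: 1 out of 4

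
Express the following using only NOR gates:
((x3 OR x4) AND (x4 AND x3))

((((x3 NOR x4) NOR (x3 NOR x4)) NOR ((x3 NOR x4) NOR (x3 NOR x4))) NOR (((x4 NOR x4) NOR (x3 NOR x3)) NOR ((x4 NOR x4) NOR (x3 NOR x3))))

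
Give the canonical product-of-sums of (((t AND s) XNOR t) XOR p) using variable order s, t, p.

ΠM(1, 2, 5, 7) = (s OR t OR NOT p) AND (s OR NOT t OR p) AND (NOT s OR t OR NOT p) AND (NOT s OR NOT t OR NOT p)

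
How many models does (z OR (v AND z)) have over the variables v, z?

Satisfying assignments: (0,1), (1,1)
Count: 2 out of 4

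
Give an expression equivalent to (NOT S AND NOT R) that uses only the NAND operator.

(((S NAND S) NAND (R NAND R)) NAND ((S NAND S) NAND (R NAND R)))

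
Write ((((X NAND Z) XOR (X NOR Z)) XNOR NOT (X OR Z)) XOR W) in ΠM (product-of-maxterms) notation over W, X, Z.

ΠM(0, 1, 2, 7) = (W OR X OR Z) AND (W OR X OR NOT Z) AND (W OR NOT X OR Z) AND (NOT W OR NOT X OR NOT Z)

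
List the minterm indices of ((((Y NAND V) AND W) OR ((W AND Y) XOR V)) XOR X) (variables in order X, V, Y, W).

Σm(1, 3, 4, 5, 6, 8, 10, 15) = (NOT X AND NOT V AND NOT Y AND W) OR (NOT X AND NOT V AND Y AND W) OR (NOT X AND V AND NOT Y AND NOT W) OR (NOT X AND V AND NOT Y AND W) OR (NOT X AND V AND Y AND NOT W) OR (X AND NOT V AND NOT Y AND NOT W) OR (X AND NOT V AND Y AND NOT W) OR (X AND V AND Y AND W)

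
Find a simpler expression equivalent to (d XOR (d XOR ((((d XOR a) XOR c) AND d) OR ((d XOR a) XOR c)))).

By XOR self-cancellation ((E XOR v) XOR v = E) then absorption (E OR (E AND v) = E):
= ((d XOR a) XOR c)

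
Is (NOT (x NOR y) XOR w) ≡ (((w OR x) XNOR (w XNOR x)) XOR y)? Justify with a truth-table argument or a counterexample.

No. Counterexample: with y=0, w=0, x=1, Expression 1 = 1 but Expression 2 = 0.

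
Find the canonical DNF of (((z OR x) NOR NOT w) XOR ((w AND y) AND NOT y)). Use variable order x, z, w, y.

(NOT x AND NOT z AND w AND NOT y) OR (NOT x AND NOT z AND w AND y)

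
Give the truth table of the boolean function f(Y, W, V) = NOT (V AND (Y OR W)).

Y | W | V | Output
------------------
0 | 0 | 0 | 1
0 | 0 | 1 | 1
0 | 1 | 0 | 1
0 | 1 | 1 | 0
1 | 0 | 0 | 1
1 | 0 | 1 | 0
1 | 1 | 0 | 1
1 | 1 | 1 | 0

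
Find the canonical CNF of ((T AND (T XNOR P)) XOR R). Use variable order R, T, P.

(R OR T OR P) AND (R OR T OR NOT P) AND (R OR NOT T OR P) AND (NOT R OR NOT T OR NOT P)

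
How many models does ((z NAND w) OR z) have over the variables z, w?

Satisfying assignments: (0,0), (0,1), (1,0), (1,1)
Count: 4 out of 4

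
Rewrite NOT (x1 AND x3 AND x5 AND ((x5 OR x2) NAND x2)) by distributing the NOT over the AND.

NOT x1 OR NOT x3 OR NOT x5 OR NOT ((x5 OR x2) NAND x2)
De Morgan's: NOT(AND of terms) = OR of negations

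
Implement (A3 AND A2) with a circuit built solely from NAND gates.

((A3 NAND A2) NAND (A3 NAND A2))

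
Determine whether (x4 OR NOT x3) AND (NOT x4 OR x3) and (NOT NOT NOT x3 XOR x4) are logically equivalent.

Yes, they are equivalent — the two output columns agree on all 4 assignments:
x4 | x3 | Expression 1 | Expression 2
-------------------------------------
0 | 0 | 1 | 1
0 | 1 | 0 | 0
1 | 0 | 0 | 0
1 | 1 | 1 | 1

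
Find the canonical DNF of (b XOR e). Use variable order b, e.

(NOT b AND e) OR (b AND NOT e)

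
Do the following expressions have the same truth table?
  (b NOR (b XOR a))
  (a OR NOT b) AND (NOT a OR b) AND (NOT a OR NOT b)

Yes, they are equivalent — the two output columns agree on all 4 assignments:
a | b | Expression 1 | Expression 2
-----------------------------------
0 | 0 | 1 | 1
0 | 1 | 0 | 0
1 | 0 | 0 | 0
1 | 1 | 0 | 0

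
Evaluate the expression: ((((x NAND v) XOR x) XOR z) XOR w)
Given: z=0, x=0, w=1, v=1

Substituting: ((((0 NAND 1) XOR 0) XOR 0) XOR 1)
= 0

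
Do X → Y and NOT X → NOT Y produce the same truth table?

No, Inverse is not equivalent to original (counterexample: X=0, Y=1)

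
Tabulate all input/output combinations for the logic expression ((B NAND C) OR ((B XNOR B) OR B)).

C | B | Output
--------------
0 | 0 | 1
0 | 1 | 1
1 | 0 | 1
1 | 1 | 1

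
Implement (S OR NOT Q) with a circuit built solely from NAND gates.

((S NAND S) NAND ((Q NAND Q) NAND (Q NAND Q)))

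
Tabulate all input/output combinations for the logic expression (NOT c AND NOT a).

c | a | Output
--------------
0 | 0 | 1
0 | 1 | 0
1 | 0 | 0
1 | 1 | 0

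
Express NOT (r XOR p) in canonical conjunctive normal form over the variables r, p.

(r OR NOT p) AND (NOT r OR p)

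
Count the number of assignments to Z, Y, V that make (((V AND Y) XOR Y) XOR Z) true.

Satisfying assignments: (0,1,0), (1,0,0), (1,0,1), (1,1,1)
Count: 4 out of 8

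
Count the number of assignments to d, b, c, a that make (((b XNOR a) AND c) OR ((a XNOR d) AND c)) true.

Satisfying assignments: (0,0,1,0), (0,1,1,0), (0,1,1,1), (1,0,1,0), (1,0,1,1), (1,1,1,1)
Count: 6 out of 16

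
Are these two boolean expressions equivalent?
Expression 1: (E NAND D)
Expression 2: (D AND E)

No. Counterexample: with E=0, D=0, Expression 1 = 1 but Expression 2 = 0.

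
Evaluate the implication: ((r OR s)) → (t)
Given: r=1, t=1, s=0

Antecedent ((r OR s)) = 1; consequent (t) = 1.
1 → 1 = 1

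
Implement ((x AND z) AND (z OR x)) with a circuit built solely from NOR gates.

((((x NOR x) NOR (z NOR z)) NOR ((x NOR x) NOR (z NOR z))) NOR (((z NOR x) NOR (z NOR x)) NOR ((z NOR x) NOR (z NOR x))))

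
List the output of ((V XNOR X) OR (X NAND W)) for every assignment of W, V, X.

W | V | X | Output
------------------
0 | 0 | 0 | 1
0 | 0 | 1 | 1
0 | 1 | 0 | 1
0 | 1 | 1 | 1
1 | 0 | 0 | 1
1 | 0 | 1 | 0
1 | 1 | 0 | 1
1 | 1 | 1 | 1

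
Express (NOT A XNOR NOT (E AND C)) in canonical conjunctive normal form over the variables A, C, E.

(A OR NOT C OR NOT E) AND (NOT A OR C OR E) AND (NOT A OR C OR NOT E) AND (NOT A OR NOT C OR E)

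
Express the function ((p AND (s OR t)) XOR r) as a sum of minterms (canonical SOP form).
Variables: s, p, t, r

Σm(1, 3, 5, 6, 9, 11, 12, 14) = (NOT s AND NOT p AND NOT t AND r) OR (NOT s AND NOT p AND t AND r) OR (NOT s AND p AND NOT t AND r) OR (NOT s AND p AND t AND NOT r) OR (s AND NOT p AND NOT t AND r) OR (s AND NOT p AND t AND r) OR (s AND p AND NOT t AND NOT r) OR (s AND p AND t AND NOT r)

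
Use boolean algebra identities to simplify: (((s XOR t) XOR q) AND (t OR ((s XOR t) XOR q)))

By absorption (E AND (E OR v) = E):
= ((s XOR t) XOR q)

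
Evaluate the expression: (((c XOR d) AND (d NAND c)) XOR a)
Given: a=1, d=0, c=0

Substituting: (((0 XOR 0) AND (0 NAND 0)) XOR 1)
= 1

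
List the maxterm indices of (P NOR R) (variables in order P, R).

ΠM(1, 2, 3) = (P OR NOT R) AND (NOT P OR R) AND (NOT P OR NOT R)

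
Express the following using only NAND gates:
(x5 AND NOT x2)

((x5 NAND (x2 NAND x2)) NAND (x5 NAND (x2 NAND x2)))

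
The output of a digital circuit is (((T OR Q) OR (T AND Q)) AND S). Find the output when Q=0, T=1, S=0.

Substituting: (((1 OR 0) OR (1 AND 0)) AND 0)
= 0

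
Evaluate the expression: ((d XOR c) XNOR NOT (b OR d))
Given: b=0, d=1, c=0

Substituting: ((1 XOR 0) XNOR NOT (0 OR 1))
= 0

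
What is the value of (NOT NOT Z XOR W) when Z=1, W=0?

Substituting: (NOT NOT 1 XOR 0)
= 1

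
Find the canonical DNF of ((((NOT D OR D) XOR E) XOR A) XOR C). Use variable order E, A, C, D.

(NOT E AND NOT A AND NOT C AND NOT D) OR (NOT E AND NOT A AND NOT C AND D) OR (NOT E AND A AND C AND NOT D) OR (NOT E AND A AND C AND D) OR (E AND NOT A AND C AND NOT D) OR (E AND NOT A AND C AND D) OR (E AND A AND NOT C AND NOT D) OR (E AND A AND NOT C AND D)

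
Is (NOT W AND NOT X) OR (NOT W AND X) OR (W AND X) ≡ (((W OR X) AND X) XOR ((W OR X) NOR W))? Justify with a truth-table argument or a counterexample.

Yes, they are equivalent — the two output columns agree on all 4 assignments:
W | X | Expression 1 | Expression 2
-----------------------------------
0 | 0 | 1 | 1
0 | 1 | 1 | 1
1 | 0 | 0 | 0
1 | 1 | 1 | 1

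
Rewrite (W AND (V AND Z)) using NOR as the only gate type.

((W NOR W) NOR (((V NOR V) NOR (Z NOR Z)) NOR ((V NOR V) NOR (Z NOR Z))))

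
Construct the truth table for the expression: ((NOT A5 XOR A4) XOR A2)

A4 | A5 | A2 | Output
---------------------
0 | 0 | 0 | 1
0 | 0 | 1 | 0
0 | 1 | 0 | 0
0 | 1 | 1 | 1
1 | 0 | 0 | 0
1 | 0 | 1 | 1
1 | 1 | 0 | 1
1 | 1 | 1 | 0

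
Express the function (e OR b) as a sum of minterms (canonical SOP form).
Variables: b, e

Σm(1, 2, 3) = (NOT b AND e) OR (b AND NOT e) OR (b AND e)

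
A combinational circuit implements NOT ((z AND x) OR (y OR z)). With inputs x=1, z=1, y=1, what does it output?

Substituting: NOT ((1 AND 1) OR (1 OR 1))
= 0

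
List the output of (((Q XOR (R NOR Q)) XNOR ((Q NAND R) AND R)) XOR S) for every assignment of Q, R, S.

Q | R | S | Output
------------------
0 | 0 | 0 | 0
0 | 0 | 1 | 1
0 | 1 | 0 | 0
0 | 1 | 1 | 1
1 | 0 | 0 | 0
1 | 0 | 1 | 1
1 | 1 | 0 | 0
1 | 1 | 1 | 1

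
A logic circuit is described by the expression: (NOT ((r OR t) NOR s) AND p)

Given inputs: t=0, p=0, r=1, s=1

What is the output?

Substituting: (NOT ((1 OR 0) NOR 1) AND 0)
= 0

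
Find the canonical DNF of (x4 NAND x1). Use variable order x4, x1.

(NOT x4 AND NOT x1) OR (NOT x4 AND x1) OR (x4 AND NOT x1)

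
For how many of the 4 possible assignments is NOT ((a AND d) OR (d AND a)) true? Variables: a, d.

Satisfying assignments: (0,0), (0,1), (1,0)
Count: 3 out of 4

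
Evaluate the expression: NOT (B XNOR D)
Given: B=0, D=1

Substituting: NOT (0 XNOR 1)
= 1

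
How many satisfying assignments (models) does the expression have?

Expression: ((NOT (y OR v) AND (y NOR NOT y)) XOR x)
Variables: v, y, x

Satisfying assignments: (0,0,1), (0,1,1), (1,0,1), (1,1,1)
Count: 4 out of 8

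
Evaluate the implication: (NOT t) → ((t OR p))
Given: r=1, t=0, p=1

Antecedent (NOT t) = 1; consequent ((t OR p)) = 1.
1 → 1 = 1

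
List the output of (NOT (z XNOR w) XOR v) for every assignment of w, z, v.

w | z | v | Output
------------------
0 | 0 | 0 | 0
0 | 0 | 1 | 1
0 | 1 | 0 | 1
0 | 1 | 1 | 0
1 | 0 | 0 | 1
1 | 0 | 1 | 0
1 | 1 | 0 | 0
1 | 1 | 1 | 1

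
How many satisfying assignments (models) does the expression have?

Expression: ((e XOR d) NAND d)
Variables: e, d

Satisfying assignments: (0,0), (1,0), (1,1)
Count: 3 out of 4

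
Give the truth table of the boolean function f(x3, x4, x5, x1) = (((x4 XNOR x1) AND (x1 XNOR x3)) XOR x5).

x3 | x4 | x5 | x1 | Output
--------------------------
0 | 0 | 0 | 0 | 1
0 | 0 | 0 | 1 | 0
0 | 0 | 1 | 0 | 0
0 | 0 | 1 | 1 | 1
0 | 1 | 0 | 0 | 0
0 | 1 | 0 | 1 | 0
0 | 1 | 1 | 0 | 1
0 | 1 | 1 | 1 | 1
1 | 0 | 0 | 0 | 0
1 | 0 | 0 | 1 | 0
1 | 0 | 1 | 0 | 1
1 | 0 | 1 | 1 | 1
1 | 1 | 0 | 0 | 0
1 | 1 | 0 | 1 | 1
1 | 1 | 1 | 0 | 1
1 | 1 | 1 | 1 | 0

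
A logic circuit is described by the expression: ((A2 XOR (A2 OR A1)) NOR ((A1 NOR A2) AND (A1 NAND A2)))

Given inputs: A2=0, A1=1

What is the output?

Substituting: ((0 XOR (0 OR 1)) NOR ((1 NOR 0) AND (1 NAND 0)))
= 0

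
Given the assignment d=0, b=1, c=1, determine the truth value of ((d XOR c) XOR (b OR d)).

Substituting: ((0 XOR 1) XOR (1 OR 0))
= 0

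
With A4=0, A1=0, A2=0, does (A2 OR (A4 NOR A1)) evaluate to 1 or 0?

Substituting: (0 OR (0 NOR 0))
= 1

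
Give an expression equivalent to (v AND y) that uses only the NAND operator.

((v NAND y) NAND (v NAND y))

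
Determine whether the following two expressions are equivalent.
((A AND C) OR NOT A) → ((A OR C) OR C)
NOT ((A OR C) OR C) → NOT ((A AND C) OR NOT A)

Yes, Contrapositive is always equivalent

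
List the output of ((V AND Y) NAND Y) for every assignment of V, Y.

V | Y | Output
--------------
0 | 0 | 1
0 | 1 | 1
1 | 0 | 1
1 | 1 | 0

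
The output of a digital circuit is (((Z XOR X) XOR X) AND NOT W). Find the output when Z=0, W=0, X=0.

Substituting: (((0 XOR 0) XOR 0) AND NOT 0)
= 0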